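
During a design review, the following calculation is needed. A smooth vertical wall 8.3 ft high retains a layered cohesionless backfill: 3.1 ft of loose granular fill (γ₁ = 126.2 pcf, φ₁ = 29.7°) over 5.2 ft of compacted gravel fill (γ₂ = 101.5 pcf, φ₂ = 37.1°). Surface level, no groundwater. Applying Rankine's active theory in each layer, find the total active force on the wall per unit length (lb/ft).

K_a1 = tan²(45°−29.7°/2) = 0.3374; K_a2 = tan²(45°−37.1°/2) = 0.2475.
Layer 1: σ at base = K_a1 γ₁ h₁ = 132.0 psf; P₁ = ½×132.0×3.1 = 204.6.
Layer 2: σ_v at top = γ₁h₁ = 391.2; σ_h top = K_a2×391.2 = 96.83; σ_h base = K_a2×(391.2+101.5×5.2) = 227.5.
P₂ = ½(96.83+227.5)×5.2 = 843.1. Total P_a = 204.6+843.1 = 1048 lb/ft.

1050 lb/ft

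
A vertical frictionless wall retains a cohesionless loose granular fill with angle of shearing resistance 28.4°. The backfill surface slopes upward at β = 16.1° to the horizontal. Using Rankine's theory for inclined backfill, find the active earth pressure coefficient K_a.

0.410

K_a = cos β · (cos β − √(cos²β − cos²φ)) / (cos β + √(cos²β − cos²φ)).
cos β = 0.9608, cos φ = 0.8796, √(cos²β − cos²φ) = 0.3864.
K_a = 0.9608 × (0.9608 − 0.3864)/(0.9608 + 0.3864) = 0.4096.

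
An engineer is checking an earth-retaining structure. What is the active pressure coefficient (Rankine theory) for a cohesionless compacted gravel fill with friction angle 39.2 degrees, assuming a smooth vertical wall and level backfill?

0.225

K_a = tan²(45° − φ/2) = tan²(25.40°) = 0.2255.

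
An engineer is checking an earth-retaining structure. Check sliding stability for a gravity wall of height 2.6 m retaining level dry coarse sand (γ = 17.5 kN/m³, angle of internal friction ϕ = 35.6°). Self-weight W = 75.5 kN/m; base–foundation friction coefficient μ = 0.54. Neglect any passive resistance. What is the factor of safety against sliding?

K_a = tan²(45° − 35.6°/2) = 0.2641.
P_a = ½K_aγH² = 0.5×0.2641×17.5×2.6² = 15.62 kN/m, acting at H/3 = 0.8667 m above the base.
FS_sliding = μW / P_a = 0.54×75.5 / 15.62 = 2.610.

2.61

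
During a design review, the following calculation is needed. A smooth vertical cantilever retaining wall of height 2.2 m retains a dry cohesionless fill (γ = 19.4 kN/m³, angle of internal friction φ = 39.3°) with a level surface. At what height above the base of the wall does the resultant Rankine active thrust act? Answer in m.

K_a = 0.2245.
The pressure distribution is triangular, so the resultant acts at H/3 above the base = 2.2/3 = 0.7333 m.

0.733 m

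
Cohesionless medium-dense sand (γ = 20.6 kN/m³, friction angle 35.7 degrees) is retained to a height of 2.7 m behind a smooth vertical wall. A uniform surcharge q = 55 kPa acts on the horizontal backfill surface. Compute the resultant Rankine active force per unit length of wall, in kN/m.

K_a = tan²(45° − φ/2) = 0.2630.
Soil triangle: ½ K_a γ H² = 0.5×0.2630×20.6×2.7² = 19.75 kN/m.
Surcharge rectangle: K_a q H = 0.2630×55×2.7 = 39.05 kN/m.
Total = 19.75 + 39.05 = 58.80 kN/m.

58.8 kN/m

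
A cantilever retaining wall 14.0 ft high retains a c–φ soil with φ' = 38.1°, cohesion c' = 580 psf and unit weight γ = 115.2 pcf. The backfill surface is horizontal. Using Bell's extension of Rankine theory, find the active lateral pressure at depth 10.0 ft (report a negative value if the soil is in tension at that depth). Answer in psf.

-292 psf

K_a = (1 − sin φ)/(1 + sin φ) = 0.2368.
σ_a = K_a γ z − 2c√K_a = 0.2368×115.2×10.0 − 2×580×0.4867 = -291.7 psf.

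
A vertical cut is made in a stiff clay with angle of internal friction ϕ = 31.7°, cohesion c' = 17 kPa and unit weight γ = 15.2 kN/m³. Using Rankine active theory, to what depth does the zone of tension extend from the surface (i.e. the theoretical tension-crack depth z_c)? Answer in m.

4.01 m

K_a = tan²(45° − 31.7°/2) = 0.3111; √K_a = 0.5577.
The active pressure is zero where K_a γ z = 2c√K_a, so z_c = 2c/(γ√K_a) = 2×17/(15.2×0.5577) = 4.011 m.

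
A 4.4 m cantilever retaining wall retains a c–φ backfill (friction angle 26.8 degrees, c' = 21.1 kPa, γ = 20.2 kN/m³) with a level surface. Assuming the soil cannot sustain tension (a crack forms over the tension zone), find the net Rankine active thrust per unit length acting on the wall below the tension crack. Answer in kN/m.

K_a = 0.3785; √K_a = 0.6152.
Tension-crack depth z_c = 2c/(γ√K_a) = 2×21.1/(20.2×0.6152) = 3.396 m.
σ_a at base = K_a γ H − 2c√K_a = 0.3785×20.2×4.4 − 2×21.1×0.6152 = 7.677 kPa.
P_a = ½ × 7.677 × (H − z_c) = 0.5×7.677×1.004 = 3.855 kN/m.

3.85 kN/m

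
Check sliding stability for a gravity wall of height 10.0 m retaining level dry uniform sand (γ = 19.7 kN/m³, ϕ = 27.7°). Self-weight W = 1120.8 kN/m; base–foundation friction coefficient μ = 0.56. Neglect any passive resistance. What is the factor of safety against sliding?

K_a = tan²(45° − 27.7°/2) = 0.3653.
P_a = ½K_aγH² = 0.5×0.3653×19.7×10.0² = 359.9 kN/m, acting at H/3 = 3.333 m above the base.
FS_sliding = μW / P_a = 0.56×1120.8 / 359.9 = 1.744.

1.74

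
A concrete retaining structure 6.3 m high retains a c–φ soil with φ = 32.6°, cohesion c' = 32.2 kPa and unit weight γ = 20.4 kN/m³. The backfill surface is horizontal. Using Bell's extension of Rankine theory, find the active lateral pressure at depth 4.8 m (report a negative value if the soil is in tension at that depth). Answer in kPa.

-5.91 kPa

K_a = (1 − sin φ)/(1 + sin φ) = 0.2997.
σ_a = K_a γ z − 2c√K_a = 0.2997×20.4×4.8 − 2×32.2×0.5475 = -5.908 kPa.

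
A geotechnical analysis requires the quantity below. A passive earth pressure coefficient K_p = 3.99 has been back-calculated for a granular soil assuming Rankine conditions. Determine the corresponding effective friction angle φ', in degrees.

36.8°

K_p = (1+sin φ)/(1−sin φ) ⇒ sin φ = (K_p − 1)/(K_p + 1) = 0.5992.
φ = arcsin(0.5992) = 36.81°.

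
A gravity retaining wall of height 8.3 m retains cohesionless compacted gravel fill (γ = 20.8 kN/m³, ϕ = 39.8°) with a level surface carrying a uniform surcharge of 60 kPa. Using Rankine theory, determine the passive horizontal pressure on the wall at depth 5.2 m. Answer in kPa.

766 kPa

K_p = (1 + sin φ)/(1 − sin φ) = 4.557.
σ_v = γz + q = 20.8 × 5.2 + 60 = 168.2 kPa.
σ_h = K_p σ_v = 4.557 × 168.2 = 766.3 kPa.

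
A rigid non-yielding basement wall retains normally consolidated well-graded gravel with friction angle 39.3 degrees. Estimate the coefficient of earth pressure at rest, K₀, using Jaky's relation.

0.367

K₀ = 1 − sin φ' = 1 − sin 39.3° = 0.3666.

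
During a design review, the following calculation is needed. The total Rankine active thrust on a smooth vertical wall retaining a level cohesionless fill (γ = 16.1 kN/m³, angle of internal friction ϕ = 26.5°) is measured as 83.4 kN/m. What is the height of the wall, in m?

5.20 m

K_a = 0.3829. P_a = ½ K_a γ H² ⇒ H = √(2P_a/(K_a γ)).
H = √(2×83.4/(0.3829×16.1)) = 5.201 m.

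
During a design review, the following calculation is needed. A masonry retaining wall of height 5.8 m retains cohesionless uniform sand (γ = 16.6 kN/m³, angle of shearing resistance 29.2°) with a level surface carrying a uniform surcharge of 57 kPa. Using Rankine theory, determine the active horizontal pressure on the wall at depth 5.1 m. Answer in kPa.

48.8 kPa

K_a = (1 − sin φ)/(1 + sin φ) = 0.3442.
σ_v = γz + q = 16.6 × 5.1 + 57 = 141.7 kPa.
σ_h = K_a σ_v = 0.3442 × 141.7 = 48.76 kPa.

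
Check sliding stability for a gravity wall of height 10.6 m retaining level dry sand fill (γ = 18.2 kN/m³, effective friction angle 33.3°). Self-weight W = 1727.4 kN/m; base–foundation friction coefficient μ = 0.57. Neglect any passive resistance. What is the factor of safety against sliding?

3.31

K_a = tan²(45° − 33.3°/2) = 0.2911.
P_a = ½K_aγH² = 0.5×0.2911×18.2×10.6² = 297.7 kN/m, acting at H/3 = 3.533 m above the base.
FS_sliding = μW / P_a = 0.57×1727.4 / 297.7 = 3.308.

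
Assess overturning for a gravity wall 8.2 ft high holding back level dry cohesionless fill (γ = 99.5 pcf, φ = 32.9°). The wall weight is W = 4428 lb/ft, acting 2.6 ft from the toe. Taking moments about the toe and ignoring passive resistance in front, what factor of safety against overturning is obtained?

K_a = tan²(45° − 32.9°/2) = 0.2960.
P_a = ½K_aγH² = 0.5×0.2960×99.5×8.2² = 990.3 lb/ft, acting at H/3 = 2.733 ft above the base.
Overturning moment M_o = P_a × H/3 = 990.3 × 2.733 = 2707.
Resisting moment M_r = W × 2.6 = 4428 × 2.6 = 11510.
FS_overturning = M_r/M_o = 11510/2707 = 4.253.

4.25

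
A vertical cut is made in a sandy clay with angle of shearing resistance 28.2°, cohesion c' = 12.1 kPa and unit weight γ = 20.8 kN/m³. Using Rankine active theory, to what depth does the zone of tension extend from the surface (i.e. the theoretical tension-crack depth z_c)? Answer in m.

K_a = tan²(45° − 28.2°/2) = 0.3582; √K_a = 0.5985.
The active pressure is zero where K_a γ z = 2c√K_a, so z_c = 2c/(γ√K_a) = 2×12.1/(20.8×0.5985) = 1.944 m.

1.94 m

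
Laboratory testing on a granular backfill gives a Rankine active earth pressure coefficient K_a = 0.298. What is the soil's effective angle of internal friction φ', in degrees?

K_a = tan²(45° − φ/2) ⇒ 45° − φ/2 = arctan(√0.298) = 28.63°.
φ = 2(45° − 28.63°) = 32.74°.

32.7°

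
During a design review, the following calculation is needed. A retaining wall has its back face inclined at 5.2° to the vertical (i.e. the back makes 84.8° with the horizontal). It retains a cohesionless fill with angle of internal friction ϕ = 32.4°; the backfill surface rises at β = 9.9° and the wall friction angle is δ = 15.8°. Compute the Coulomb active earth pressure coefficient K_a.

K_a = sin²(α+φ) / [sin²α · sin(α−δ) · (1 + √{sin(φ+δ)sin(φ−β) / (sin(α−δ)sin(α+β))})²].
With α = 84.8°, φ = 32.4°, δ = 15.8°, β = 9.9°: K_a = 0.3539.

0.354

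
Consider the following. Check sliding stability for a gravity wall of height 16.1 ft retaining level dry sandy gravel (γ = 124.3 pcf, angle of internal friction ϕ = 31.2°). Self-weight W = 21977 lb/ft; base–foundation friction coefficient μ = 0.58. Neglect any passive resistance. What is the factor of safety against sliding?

K_a = tan²(45° − 31.2°/2) = 0.3175.
P_a = ½K_aγH² = 0.5×0.3175×124.3×16.1² = 5115 lb/ft, acting at H/3 = 5.367 ft above the base.
FS_sliding = μW / P_a = 0.58×21977 / 5115 = 2.492.

2.49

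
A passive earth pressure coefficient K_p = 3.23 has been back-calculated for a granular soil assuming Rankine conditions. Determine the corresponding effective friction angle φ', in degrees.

31.8°

K_p = (1+sin φ)/(1−sin φ) ⇒ sin φ = (K_p − 1)/(K_p + 1) = 0.5272.
φ = arcsin(0.5272) = 31.82°.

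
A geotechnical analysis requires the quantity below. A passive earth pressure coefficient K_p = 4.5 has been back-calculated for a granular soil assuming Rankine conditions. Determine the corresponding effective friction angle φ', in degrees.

39.5°

K_p = (1+sin φ)/(1−sin φ) ⇒ sin φ = (K_p − 1)/(K_p + 1) = 0.6364.
φ = arcsin(0.6364) = 39.52°.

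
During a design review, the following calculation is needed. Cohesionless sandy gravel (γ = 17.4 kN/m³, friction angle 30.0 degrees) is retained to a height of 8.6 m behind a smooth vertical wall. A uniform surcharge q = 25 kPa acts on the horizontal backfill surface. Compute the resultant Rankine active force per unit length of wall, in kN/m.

K_a = tan²(45° − φ/2) = 0.3333.
Soil triangle: ½ K_a γ H² = 0.5×0.3333×17.4×8.6² = 214.5 kN/m.
Surcharge rectangle: K_a q H = 0.3333×25×8.6 = 71.67 kN/m.
Total = 214.5 + 71.67 = 286.2 kN/m.

286 kN/m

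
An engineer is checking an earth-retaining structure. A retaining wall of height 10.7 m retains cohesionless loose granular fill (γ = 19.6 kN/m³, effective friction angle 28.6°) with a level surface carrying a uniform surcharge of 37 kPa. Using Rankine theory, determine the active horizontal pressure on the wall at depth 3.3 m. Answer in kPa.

35.8 kPa

K_a = (1 − sin φ)/(1 + sin φ) = 0.3525.
σ_v = γz + q = 19.6 × 3.3 + 37 = 101.7 kPa.
σ_h = K_a σ_v = 0.3525 × 101.7 = 35.85 kPa.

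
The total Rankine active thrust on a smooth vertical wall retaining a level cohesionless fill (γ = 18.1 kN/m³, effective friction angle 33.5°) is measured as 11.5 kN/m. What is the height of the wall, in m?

K_a = 0.2887. P_a = ½ K_a γ H² ⇒ H = √(2P_a/(K_a γ)).
H = √(2×11.5/(0.2887×18.1)) = 2.098 m.

2.10 m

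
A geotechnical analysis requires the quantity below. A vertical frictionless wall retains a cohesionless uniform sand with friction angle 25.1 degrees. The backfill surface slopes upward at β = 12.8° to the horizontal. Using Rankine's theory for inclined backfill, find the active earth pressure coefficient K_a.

K_a = cos β · (cos β − √(cos²β − cos²φ)) / (cos β + √(cos²β − cos²φ)).
cos β = 0.9751, cos φ = 0.9056, √(cos²β − cos²φ) = 0.3617.
K_a = 0.9751 × (0.9751 − 0.3617)/(0.9751 + 0.3617) = 0.4474.

0.447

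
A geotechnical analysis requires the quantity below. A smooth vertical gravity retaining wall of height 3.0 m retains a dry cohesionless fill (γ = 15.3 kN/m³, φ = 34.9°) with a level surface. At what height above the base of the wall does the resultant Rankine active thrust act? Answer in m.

K_a = 0.2721.
The pressure distribution is triangular, so the resultant acts at H/3 above the base = 3.0/3 = 1.000 m.

1.00 m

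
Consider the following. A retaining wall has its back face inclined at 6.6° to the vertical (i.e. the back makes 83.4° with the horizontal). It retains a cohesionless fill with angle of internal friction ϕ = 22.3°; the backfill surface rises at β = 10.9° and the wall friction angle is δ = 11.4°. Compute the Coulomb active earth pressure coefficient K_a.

0.550

K_a = sin²(α+φ) / [sin²α · sin(α−δ) · (1 + √{sin(φ+δ)sin(φ−β) / (sin(α−δ)sin(α+β))})²].
With α = 83.4°, φ = 22.3°, δ = 11.4°, β = 10.9°: K_a = 0.5499.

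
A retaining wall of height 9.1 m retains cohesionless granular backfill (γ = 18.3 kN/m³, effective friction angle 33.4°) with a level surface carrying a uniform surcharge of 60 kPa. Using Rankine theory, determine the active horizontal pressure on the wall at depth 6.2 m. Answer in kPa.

K_a = (1 − sin φ)/(1 + sin φ) = 0.2899.
σ_v = γz + q = 18.3 × 6.2 + 60 = 173.5 kPa.
σ_h = K_a σ_v = 0.2899 × 173.5 = 50.29 kPa.

50.3 kPa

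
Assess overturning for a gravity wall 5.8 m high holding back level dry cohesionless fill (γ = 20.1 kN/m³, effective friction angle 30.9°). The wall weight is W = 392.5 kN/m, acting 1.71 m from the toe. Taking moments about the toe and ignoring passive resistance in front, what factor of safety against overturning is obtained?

3.19

K_a = tan²(45° − 30.9°/2) = 0.3214.
P_a = ½K_aγH² = 0.5×0.3214×20.1×5.8² = 108.7 kN/m, acting at H/3 = 1.933 m above the base.
Overturning moment M_o = P_a × H/3 = 108.7 × 1.933 = 210.1.
Resisting moment M_r = W × 1.71 = 392.5 × 1.71 = 671.2.
FS_overturning = M_r/M_o = 671.2/210.1 = 3.195.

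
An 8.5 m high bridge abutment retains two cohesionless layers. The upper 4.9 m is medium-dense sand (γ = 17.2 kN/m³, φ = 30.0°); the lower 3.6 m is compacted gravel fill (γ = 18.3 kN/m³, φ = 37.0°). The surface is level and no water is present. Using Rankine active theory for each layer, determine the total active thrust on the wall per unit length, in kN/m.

K_a1 = tan²(45°−30.0°/2) = 0.3333; K_a2 = tan²(45°−37.0°/2) = 0.2486.
Layer 1: σ at base = K_a1 γ₁ h₁ = 28.09 kPa; P₁ = ½×28.09×4.9 = 68.83.
Layer 2: σ_v at top = γ₁h₁ = 84.28; σ_h top = K_a2×84.28 = 20.95; σ_h base = K_a2×(84.28+18.3×3.6) = 37.33.
P₂ = ½(20.95+37.33)×3.6 = 104.9. Total P_a = 68.83+104.9 = 173.7 kN/m.

174 kN/m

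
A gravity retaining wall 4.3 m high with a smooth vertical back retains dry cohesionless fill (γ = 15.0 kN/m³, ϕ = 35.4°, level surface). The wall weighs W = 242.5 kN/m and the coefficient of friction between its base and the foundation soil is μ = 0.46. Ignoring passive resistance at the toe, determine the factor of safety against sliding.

K_a = tan²(45° − 35.4°/2) = 0.2664.
P_a = ½K_aγH² = 0.5×0.2664×15.0×4.3² = 36.94 kN/m, acting at H/3 = 1.433 m above the base.
FS_sliding = μW / P_a = 0.46×242.5 / 36.94 = 3.020.

3.02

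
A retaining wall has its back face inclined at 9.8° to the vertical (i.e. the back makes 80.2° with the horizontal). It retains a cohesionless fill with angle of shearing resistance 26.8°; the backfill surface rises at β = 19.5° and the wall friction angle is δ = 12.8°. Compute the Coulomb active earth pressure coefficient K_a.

K_a = sin²(α+φ) / [sin²α · sin(α−δ) · (1 + √{sin(φ+δ)sin(φ−β) / (sin(α−δ)sin(α+β))})²].
With α = 80.2°, φ = 26.8°, δ = 12.8°, β = 19.5°: K_a = 0.6052.

0.605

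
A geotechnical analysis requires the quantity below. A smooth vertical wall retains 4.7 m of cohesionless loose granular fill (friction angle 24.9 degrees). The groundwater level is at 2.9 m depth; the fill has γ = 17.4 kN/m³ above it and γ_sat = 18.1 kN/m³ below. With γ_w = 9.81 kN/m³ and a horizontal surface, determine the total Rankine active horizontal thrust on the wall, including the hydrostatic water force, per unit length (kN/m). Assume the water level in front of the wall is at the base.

K_a = tan²(45° − φ/2) = 0.4074.
γ' = 18.1 − 9.81 = 8.290 kN/m³. Depth below WT = 1.8 m.
σ'_h at WT = K_a γ d_w = 20.56 kPa; at base = 20.56 + K_a γ' × 1.8 = 26.64 kPa.
P₁ (0–2.9 m) = ½×20.56×2.9 = 29.81. P₂ (2.9–4.7 m) = ½(20.56+26.64)×1.8 = 42.48.
P_w = ½ γ_w h₂² = 0.5×9.81×1.8² = 15.89. Total = 29.81+42.48+15.89 = 88.18 kN/m.

88.2 kN/m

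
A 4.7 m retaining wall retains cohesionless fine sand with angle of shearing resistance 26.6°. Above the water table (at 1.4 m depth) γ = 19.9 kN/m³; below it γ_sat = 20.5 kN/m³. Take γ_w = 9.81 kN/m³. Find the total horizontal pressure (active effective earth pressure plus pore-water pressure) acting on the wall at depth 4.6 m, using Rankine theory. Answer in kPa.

55.1 kPa

K_a = (1 − sin φ)/(1 + sin φ) = 0.3814.
γ' = 20.5 − 9.81 = 10.69 kN/m³.
Effective vertical stress at 4.6 m: σ'_v = 19.9×1.4 + 10.69×3.20 = 62.07 kPa.
σ'_h = K_a σ'_v = 0.3814 × 62.07 = 23.68 kPa; u = γ_w × 3.20 = 31.39 kPa.
Total σ_h = 23.68 + 31.39 = 55.07 kPa.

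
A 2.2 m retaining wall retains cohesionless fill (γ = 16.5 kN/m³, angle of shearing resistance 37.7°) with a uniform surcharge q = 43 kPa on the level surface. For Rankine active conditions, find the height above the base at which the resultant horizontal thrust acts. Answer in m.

0.991 m

K_a = 0.2411.
Triangular part P₁ = ½K_aγH² = 9.625 at H/3 = 0.7333 m; rectangular part P₂ = K_a q H = 22.80 at H/2 = 1.100 m.
ȳ = (P₁·0.7333 + P₂·1.100)/(P₁+P₂) = 0.9912 m.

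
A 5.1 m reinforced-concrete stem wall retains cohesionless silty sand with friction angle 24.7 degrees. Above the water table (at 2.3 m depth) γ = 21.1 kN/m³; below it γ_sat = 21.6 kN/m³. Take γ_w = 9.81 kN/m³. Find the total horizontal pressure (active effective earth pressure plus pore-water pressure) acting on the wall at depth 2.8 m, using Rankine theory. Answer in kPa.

27.3 kPa

K_a = (1 − sin φ)/(1 + sin φ) = 0.4106.
γ' = 21.6 − 9.81 = 11.79 kN/m³.
Effective vertical stress at 2.8 m: σ'_v = 21.1×2.3 + 11.79×0.500 = 54.43 kPa.
σ'_h = K_a σ'_v = 0.4106 × 54.43 = 22.35 kPa; u = γ_w × 0.500 = 4.905 kPa.
Total σ_h = 22.35 + 4.905 = 27.25 kPa.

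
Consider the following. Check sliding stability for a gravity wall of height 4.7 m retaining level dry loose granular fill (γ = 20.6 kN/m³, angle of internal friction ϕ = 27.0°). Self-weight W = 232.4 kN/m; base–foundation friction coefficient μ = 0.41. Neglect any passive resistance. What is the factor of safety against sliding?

K_a = tan²(45° − 27.0°/2) = 0.3755.
P_a = ½K_aγH² = 0.5×0.3755×20.6×4.7² = 85.44 kN/m, acting at H/3 = 1.567 m above the base.
FS_sliding = μW / P_a = 0.41×232.4 / 85.44 = 1.115.

1.12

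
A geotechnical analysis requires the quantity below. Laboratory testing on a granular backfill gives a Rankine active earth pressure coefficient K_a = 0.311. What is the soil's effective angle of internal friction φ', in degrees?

31.7°

K_a = tan²(45° − φ/2) ⇒ 45° − φ/2 = arctan(√0.311) = 29.15°.
φ = 2(45° − 29.15°) = 31.71°.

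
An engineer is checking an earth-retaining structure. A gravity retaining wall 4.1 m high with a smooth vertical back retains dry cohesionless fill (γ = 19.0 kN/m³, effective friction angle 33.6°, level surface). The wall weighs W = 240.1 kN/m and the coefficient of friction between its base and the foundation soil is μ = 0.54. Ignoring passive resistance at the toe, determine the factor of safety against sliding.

2.82

K_a = tan²(45° − 33.6°/2) = 0.2875.
P_a = ½K_aγH² = 0.5×0.2875×19.0×4.1² = 45.91 kN/m, acting at H/3 = 1.367 m above the base.
FS_sliding = μW / P_a = 0.54×240.1 / 45.91 = 2.824.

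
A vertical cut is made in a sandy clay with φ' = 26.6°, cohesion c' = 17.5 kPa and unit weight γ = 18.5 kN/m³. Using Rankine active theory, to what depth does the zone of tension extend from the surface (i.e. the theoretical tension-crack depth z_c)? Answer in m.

3.06 m

K_a = tan²(45° − 26.6°/2) = 0.3814; √K_a = 0.6176.
The active pressure is zero where K_a γ z = 2c√K_a, so z_c = 2c/(γ√K_a) = 2×17.5/(18.5×0.6176) = 3.063 m.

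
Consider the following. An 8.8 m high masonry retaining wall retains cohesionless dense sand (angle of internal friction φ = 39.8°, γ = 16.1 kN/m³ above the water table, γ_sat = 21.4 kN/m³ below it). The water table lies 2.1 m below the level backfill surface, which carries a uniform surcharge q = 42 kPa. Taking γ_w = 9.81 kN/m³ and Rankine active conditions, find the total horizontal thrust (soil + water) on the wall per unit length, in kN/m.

K_a = tan²(45° − φ/2) = 0.2194.
γ' = 21.4 − 9.81 = 11.59 kN/m³. h₂ = H − d_w = 6.7 m.
σ'_h: at surface K_a·q = 9.216; at WT K_a(q+γd_w) = 16.64; at base K_a(q+γd_w+γ'h₂) = 33.67 kPa.
P₁ = ½(9.216+16.64)×2.1 = 27.14; P₂ = ½(16.64+33.67)×6.7 = 168.5; P_w = ½γ_w h₂² = 220.2.
Total = 27.14+168.5+220.2 = 415.9 kN/m.

416 kN/m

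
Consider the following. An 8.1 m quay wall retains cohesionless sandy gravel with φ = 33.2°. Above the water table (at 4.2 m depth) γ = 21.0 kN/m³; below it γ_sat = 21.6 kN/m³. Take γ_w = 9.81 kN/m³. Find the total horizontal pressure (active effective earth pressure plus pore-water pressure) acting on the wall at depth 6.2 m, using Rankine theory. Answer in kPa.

K_a = (1 − sin φ)/(1 + sin φ) = 0.2924.
γ' = 21.6 − 9.81 = 11.79 kN/m³.
Effective vertical stress at 6.2 m: σ'_v = 21.0×4.2 + 11.79×2.00 = 111.8 kPa.
σ'_h = K_a σ'_v = 0.2924 × 111.8 = 32.68 kPa; u = γ_w × 2.00 = 19.62 kPa.
Total σ_h = 32.68 + 19.62 = 52.30 kPa.

52.3 kPa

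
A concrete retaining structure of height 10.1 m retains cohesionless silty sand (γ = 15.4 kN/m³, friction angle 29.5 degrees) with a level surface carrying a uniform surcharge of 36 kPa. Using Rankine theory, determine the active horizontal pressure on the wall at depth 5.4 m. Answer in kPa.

40.5 kPa

K_a = (1 − sin φ)/(1 + sin φ) = 0.3401.
σ_v = γz + q = 15.4 × 5.4 + 36 = 119.2 kPa.
σ_h = K_a σ_v = 0.3401 × 119.2 = 40.53 kPa.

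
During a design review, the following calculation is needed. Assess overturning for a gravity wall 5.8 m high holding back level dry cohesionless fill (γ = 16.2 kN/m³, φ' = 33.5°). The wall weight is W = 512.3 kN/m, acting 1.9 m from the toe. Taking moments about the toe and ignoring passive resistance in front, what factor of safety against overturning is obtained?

K_a = tan²(45° − 33.5°/2) = 0.2887.
P_a = ½K_aγH² = 0.5×0.2887×16.2×5.8² = 78.67 kN/m, acting at H/3 = 1.933 m above the base.
Overturning moment M_o = P_a × H/3 = 78.67 × 1.933 = 152.1.
Resisting moment M_r = W × 1.9 = 512.3 × 1.9 = 973.4.
FS_overturning = M_r/M_o = 973.4/152.1 = 6.400.

6.40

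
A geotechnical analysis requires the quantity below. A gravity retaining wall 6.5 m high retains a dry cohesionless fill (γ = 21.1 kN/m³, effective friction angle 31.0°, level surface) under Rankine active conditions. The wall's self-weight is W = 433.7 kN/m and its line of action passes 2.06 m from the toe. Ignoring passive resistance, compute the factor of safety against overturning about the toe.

2.89

K_a = tan²(45° − 31.0°/2) = 0.3201.
P_a = ½K_aγH² = 0.5×0.3201×21.1×6.5² = 142.7 kN/m, acting at H/3 = 2.167 m above the base.
Overturning moment M_o = P_a × H/3 = 142.7 × 2.167 = 309.1.
Resisting moment M_r = W × 2.06 = 433.7 × 2.06 = 893.4.
FS_overturning = M_r/M_o = 893.4/309.1 = 2.890.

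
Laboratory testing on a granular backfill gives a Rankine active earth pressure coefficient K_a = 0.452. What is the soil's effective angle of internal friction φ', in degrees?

22.2°

K_a = tan²(45° − φ/2) ⇒ 45° − φ/2 = arctan(√0.452) = 33.91°.
φ = 2(45° − 33.91°) = 22.17°.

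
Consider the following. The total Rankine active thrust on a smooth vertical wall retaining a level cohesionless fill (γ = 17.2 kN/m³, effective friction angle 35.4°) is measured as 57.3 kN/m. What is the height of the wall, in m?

5.00 m

K_a = 0.2664. P_a = ½ K_a γ H² ⇒ H = √(2P_a/(K_a γ)).
H = √(2×57.3/(0.2664×17.2)) = 5.001 m.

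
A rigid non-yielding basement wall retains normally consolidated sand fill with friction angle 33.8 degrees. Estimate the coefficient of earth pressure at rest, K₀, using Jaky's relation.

K₀ = 1 − sin φ' = 1 − sin 33.8° = 0.4437.

0.444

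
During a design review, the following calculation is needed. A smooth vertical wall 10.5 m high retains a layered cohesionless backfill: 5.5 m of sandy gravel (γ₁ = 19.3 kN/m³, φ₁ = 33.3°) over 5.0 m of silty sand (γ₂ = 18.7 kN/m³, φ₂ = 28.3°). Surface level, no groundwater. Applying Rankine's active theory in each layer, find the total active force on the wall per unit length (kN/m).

358 kN/m

K_a1 = tan²(45°−33.3°/2) = 0.2911; K_a2 = tan²(45°−28.3°/2) = 0.3568.
Layer 1: σ at base = K_a1 γ₁ h₁ = 30.90 kPa; P₁ = ½×30.90×5.5 = 84.99.
Layer 2: σ_v at top = γ₁h₁ = 106.2; σ_h top = K_a2×106.2 = 37.87; σ_h base = K_a2×(106.2+18.7×5.0) = 71.23.
P₂ = ½(37.87+71.23)×5.0 = 272.8. Total P_a = 84.99+272.8 = 357.7 kN/m.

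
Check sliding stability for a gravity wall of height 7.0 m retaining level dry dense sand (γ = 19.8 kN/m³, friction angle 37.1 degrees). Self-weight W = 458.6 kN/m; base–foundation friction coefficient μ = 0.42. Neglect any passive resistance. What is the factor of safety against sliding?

K_a = tan²(45° − 37.1°/2) = 0.2475.
P_a = ½K_aγH² = 0.5×0.2475×19.8×7.0² = 120.1 kN/m, acting at H/3 = 2.333 m above the base.
FS_sliding = μW / P_a = 0.42×458.6 / 120.1 = 1.604.

1.60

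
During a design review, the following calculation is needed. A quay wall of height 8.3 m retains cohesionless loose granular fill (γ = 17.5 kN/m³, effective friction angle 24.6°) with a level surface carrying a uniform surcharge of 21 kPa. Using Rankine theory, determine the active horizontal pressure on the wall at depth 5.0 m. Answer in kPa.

K_a = (1 − sin φ)/(1 + sin φ) = 0.4121.
σ_v = γz + q = 17.5 × 5.0 + 21 = 108.5 kPa.
σ_h = K_a σ_v = 0.4121 × 108.5 = 44.72 kPa.

44.7 kPa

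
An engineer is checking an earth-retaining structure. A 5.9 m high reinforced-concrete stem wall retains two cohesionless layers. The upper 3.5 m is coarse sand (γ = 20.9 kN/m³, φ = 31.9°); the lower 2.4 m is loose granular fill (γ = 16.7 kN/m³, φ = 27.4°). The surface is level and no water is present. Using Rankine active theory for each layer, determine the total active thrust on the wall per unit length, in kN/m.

K_a1 = tan²(45°−31.9°/2) = 0.3085; K_a2 = tan²(45°−27.4°/2) = 0.3697.
Layer 1: σ at base = K_a1 γ₁ h₁ = 22.57 kPa; P₁ = ½×22.57×3.5 = 39.50.
Layer 2: σ_v at top = γ₁h₁ = 73.15; σ_h top = K_a2×73.15 = 27.04; σ_h base = K_a2×(73.15+16.7×2.4) = 41.86.
P₂ = ½(27.04+41.86)×2.4 = 82.68. Total P_a = 39.50+82.68 = 122.2 kN/m.

122 kN/m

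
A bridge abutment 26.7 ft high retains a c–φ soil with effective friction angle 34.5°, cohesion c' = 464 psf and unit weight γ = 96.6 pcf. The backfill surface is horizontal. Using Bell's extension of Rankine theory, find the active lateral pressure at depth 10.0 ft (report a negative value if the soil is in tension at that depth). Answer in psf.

-221 psf

K_a = (1 − sin φ)/(1 + sin φ) = 0.2768.
σ_a = K_a γ z − 2c√K_a = 0.2768×96.6×10.0 − 2×464×0.5261 = -220.8 psf.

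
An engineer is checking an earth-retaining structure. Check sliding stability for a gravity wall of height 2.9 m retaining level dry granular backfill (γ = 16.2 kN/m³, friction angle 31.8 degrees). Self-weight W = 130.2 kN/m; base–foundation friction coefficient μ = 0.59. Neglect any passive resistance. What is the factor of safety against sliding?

K_a = tan²(45° − 31.8°/2) = 0.3098.
P_a = ½K_aγH² = 0.5×0.3098×16.2×2.9² = 21.10 kN/m, acting at H/3 = 0.9667 m above the base.
FS_sliding = μW / P_a = 0.59×130.2 / 21.10 = 3.640.

3.64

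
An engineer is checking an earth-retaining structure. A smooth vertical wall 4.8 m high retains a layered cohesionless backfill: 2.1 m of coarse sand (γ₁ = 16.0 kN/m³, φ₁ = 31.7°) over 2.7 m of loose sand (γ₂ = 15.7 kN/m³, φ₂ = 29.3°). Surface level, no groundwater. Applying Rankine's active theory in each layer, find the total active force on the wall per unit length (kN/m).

K_a1 = tan²(45°−31.7°/2) = 0.3111; K_a2 = tan²(45°−29.3°/2) = 0.3428.
Layer 1: σ at base = K_a1 γ₁ h₁ = 10.45 kPa; P₁ = ½×10.45×2.1 = 10.97.
Layer 2: σ_v at top = γ₁h₁ = 33.60; σ_h top = K_a2×33.60 = 11.52; σ_h base = K_a2×(33.60+15.7×2.7) = 26.05.
P₂ = ½(11.52+26.05)×2.7 = 50.72. Total P_a = 10.97+50.72 = 61.70 kN/m.

61.7 kN/m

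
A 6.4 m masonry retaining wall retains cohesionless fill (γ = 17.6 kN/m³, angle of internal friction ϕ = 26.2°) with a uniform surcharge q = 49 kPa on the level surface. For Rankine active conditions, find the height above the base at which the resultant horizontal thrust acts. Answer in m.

K_a = 0.3874.
Triangular part P₁ = ½K_aγH² = 139.7 at H/3 = 2.133 m; rectangular part P₂ = K_a q H = 121.5 at H/2 = 3.200 m.
ȳ = (P₁·2.133 + P₂·3.200)/(P₁+P₂) = 2.630 m.

2.63 m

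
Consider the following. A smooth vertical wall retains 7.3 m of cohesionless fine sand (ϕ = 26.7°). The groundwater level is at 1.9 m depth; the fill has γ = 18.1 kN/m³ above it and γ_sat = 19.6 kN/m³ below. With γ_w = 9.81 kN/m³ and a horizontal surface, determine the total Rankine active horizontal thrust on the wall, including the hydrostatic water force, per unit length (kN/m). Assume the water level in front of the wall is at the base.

K_a = tan²(45° − φ/2) = 0.3800.
γ' = 19.6 − 9.81 = 9.790 kN/m³. Depth below WT = 5.4 m.
σ'_h at WT = K_a γ d_w = 13.07 kPa; at base = 13.07 + K_a γ' × 5.4 = 33.15 kPa.
P₁ (0–1.9 m) = ½×13.07×1.9 = 12.41. P₂ (1.9–7.3 m) = ½(13.07+33.15)×5.4 = 124.8.
P_w = ½ γ_w h₂² = 0.5×9.81×5.4² = 143.0. Total = 12.41+124.8+143.0 = 280.2 kN/m.

280 kN/m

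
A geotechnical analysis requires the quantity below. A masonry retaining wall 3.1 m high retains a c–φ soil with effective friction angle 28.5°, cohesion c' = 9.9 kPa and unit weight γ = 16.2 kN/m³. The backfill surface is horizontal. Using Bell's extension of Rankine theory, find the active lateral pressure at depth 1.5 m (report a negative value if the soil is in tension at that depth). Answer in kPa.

K_a = (1 − sin φ)/(1 + sin φ) = 0.3540.
σ_a = K_a γ z − 2c√K_a = 0.3540×16.2×1.5 − 2×9.9×0.5949 = -3.179 kPa.

-3.18 kPa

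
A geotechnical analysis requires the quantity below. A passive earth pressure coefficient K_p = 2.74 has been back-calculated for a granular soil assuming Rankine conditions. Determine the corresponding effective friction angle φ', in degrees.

27.7°

K_p = (1+sin φ)/(1−sin φ) ⇒ sin φ = (K_p − 1)/(K_p + 1) = 0.4652.
φ = arcsin(0.4652) = 27.73°.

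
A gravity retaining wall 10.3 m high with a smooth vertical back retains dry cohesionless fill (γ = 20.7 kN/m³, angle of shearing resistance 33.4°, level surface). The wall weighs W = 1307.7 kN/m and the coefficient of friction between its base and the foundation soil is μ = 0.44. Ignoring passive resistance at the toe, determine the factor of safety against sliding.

1.81

K_a = tan²(45° − 33.4°/2) = 0.2899.
P_a = ½K_aγH² = 0.5×0.2899×20.7×10.3² = 318.3 kN/m, acting at H/3 = 3.433 m above the base.
FS_sliding = μW / P_a = 0.44×1307.7 / 318.3 = 1.807.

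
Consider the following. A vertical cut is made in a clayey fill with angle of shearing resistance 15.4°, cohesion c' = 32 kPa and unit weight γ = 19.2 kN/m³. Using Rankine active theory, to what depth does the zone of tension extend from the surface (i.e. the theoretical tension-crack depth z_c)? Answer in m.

4.38 m

K_a = tan²(45° − 15.4°/2) = 0.5803; √K_a = 0.7618.
The active pressure is zero where K_a γ z = 2c√K_a, so z_c = 2c/(γ√K_a) = 2×32/(19.2×0.7618) = 4.376 m.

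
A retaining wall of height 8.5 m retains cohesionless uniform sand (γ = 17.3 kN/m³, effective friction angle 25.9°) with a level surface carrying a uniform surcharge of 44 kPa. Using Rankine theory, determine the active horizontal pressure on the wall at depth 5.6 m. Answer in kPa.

K_a = (1 − sin φ)/(1 + sin φ) = 0.3920.
σ_v = γz + q = 17.3 × 5.6 + 44 = 140.9 kPa.
σ_h = K_a σ_v = 0.3920 × 140.9 = 55.22 kPa.

55.2 kPa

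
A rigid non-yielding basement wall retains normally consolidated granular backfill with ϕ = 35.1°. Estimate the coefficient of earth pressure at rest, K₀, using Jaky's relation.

0.425

K₀ = 1 − sin φ' = 1 − sin 35.1° = 0.4250.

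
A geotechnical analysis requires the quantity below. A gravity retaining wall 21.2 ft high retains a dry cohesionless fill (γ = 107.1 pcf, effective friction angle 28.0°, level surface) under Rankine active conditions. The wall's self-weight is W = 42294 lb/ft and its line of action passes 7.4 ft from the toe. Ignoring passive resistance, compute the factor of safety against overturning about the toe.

5.10

K_a = tan²(45° − 28.0°/2) = 0.3610.
P_a = ½K_aγH² = 0.5×0.3610×107.1×21.2² = 8689 lb/ft, acting at H/3 = 7.067 ft above the base.
Overturning moment M_o = P_a × H/3 = 8689 × 7.067 = 61400.
Resisting moment M_r = W × 7.4 = 42294 × 7.4 = 313000.
FS_overturning = M_r/M_o = 313000/61400 = 5.097.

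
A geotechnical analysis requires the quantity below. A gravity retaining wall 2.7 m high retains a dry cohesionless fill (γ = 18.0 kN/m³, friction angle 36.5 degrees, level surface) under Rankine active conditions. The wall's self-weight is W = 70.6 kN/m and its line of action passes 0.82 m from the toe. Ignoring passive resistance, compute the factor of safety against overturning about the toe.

K_a = tan²(45° − 36.5°/2) = 0.2541.
P_a = ½K_aγH² = 0.5×0.2541×18.0×2.7² = 16.67 kN/m, acting at H/3 = 0.9000 m above the base.
Overturning moment M_o = P_a × H/3 = 16.67 × 0.9000 = 15.00.
Resisting moment M_r = W × 0.82 = 70.6 × 0.82 = 57.89.
FS_overturning = M_r/M_o = 57.89/15.00 = 3.859.

3.86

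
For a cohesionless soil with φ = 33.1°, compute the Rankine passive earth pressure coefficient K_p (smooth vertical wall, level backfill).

K_p = (1 + sin φ)/(1 − sin φ) = tan²(45° + 33.1°/2) = 3.406.

3.41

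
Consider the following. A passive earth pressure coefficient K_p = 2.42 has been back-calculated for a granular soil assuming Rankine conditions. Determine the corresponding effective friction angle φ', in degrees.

24.5°

K_p = (1+sin φ)/(1−sin φ) ⇒ sin φ = (K_p − 1)/(K_p + 1) = 0.4152.
φ = arcsin(0.4152) = 24.53°.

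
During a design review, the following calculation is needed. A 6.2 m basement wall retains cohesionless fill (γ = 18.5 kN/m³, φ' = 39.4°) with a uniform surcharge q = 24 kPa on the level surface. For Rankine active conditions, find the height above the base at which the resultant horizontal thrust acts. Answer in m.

2.37 m

K_a = 0.2234.
Triangular part P₁ = ½K_aγH² = 79.45 at H/3 = 2.067 m; rectangular part P₂ = K_a q H = 33.25 at H/2 = 3.100 m.
ȳ = (P₁·2.067 + P₂·3.100)/(P₁+P₂) = 2.372 m.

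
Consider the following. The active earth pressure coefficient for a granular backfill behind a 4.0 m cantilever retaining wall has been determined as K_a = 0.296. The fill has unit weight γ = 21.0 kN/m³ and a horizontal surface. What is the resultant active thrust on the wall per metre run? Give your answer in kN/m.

49.7 kN/m

P = ½ K_a γ H² = 0.5 × 0.296 × 21.0 × 4.0² = 49.73 kN/m.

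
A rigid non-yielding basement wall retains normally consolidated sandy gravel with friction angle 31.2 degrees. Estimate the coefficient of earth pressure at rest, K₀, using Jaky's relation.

K₀ = 1 − sin φ' = 1 − sin 31.2° = 0.4820.

0.482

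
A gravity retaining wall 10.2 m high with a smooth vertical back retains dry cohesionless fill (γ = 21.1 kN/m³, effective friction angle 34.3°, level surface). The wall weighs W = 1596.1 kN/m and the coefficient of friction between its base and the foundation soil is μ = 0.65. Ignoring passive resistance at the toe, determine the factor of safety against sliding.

3.39

K_a = tan²(45° − 34.3°/2) = 0.2792.
P_a = ½K_aγH² = 0.5×0.2792×21.1×10.2² = 306.4 kN/m, acting at H/3 = 3.400 m above the base.
FS_sliding = μW / P_a = 0.65×1596.1 / 306.4 = 3.386.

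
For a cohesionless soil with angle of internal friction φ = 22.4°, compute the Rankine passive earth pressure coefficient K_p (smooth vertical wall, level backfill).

2.23

K_p = (1 + sin φ)/(1 − sin φ) = tan²(45° + 22.4°/2) = 2.231.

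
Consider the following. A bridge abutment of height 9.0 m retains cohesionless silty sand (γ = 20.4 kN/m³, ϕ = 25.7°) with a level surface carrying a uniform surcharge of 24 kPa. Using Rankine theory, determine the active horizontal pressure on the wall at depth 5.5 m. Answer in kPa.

K_a = (1 − sin φ)/(1 + sin φ) = 0.3950.
σ_v = γz + q = 20.4 × 5.5 + 24 = 136.2 kPa.
σ_h = K_a σ_v = 0.3950 × 136.2 = 53.80 kPa.

53.8 kPa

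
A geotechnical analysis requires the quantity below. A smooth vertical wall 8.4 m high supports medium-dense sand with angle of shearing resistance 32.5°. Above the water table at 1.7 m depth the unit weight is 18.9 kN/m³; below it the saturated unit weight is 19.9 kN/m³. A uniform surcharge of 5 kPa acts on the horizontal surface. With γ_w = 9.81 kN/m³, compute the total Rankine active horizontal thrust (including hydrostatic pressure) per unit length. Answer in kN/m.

K_a = tan²(45° − φ/2) = 0.3010.
γ' = 19.9 − 9.81 = 10.09 kN/m³. h₂ = H − d_w = 6.7 m.
σ'_h: at surface K_a·q = 1.505; at WT K_a(q+γd_w) = 11.18; at base K_a(q+γd_w+γ'h₂) = 31.52 kPa.
P₁ = ½(1.505+11.18)×1.7 = 10.78; P₂ = ½(11.18+31.52)×6.7 = 143.0; P_w = ½γ_w h₂² = 220.2.
Total = 10.78+143.0+220.2 = 374.0 kN/m.

374 kN/m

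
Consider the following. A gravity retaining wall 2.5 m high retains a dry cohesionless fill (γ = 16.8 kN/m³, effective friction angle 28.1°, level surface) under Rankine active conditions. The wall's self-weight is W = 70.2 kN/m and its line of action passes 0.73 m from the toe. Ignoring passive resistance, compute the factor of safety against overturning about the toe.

K_a = tan²(45° − 28.1°/2) = 0.3596.
P_a = ½K_aγH² = 0.5×0.3596×16.8×2.5² = 18.88 kN/m, acting at H/3 = 0.8333 m above the base.
Overturning moment M_o = P_a × H/3 = 18.88 × 0.8333 = 15.73.
Resisting moment M_r = W × 0.73 = 70.2 × 0.73 = 51.25.
FS_overturning = M_r/M_o = 51.25/15.73 = 3.257.

3.26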